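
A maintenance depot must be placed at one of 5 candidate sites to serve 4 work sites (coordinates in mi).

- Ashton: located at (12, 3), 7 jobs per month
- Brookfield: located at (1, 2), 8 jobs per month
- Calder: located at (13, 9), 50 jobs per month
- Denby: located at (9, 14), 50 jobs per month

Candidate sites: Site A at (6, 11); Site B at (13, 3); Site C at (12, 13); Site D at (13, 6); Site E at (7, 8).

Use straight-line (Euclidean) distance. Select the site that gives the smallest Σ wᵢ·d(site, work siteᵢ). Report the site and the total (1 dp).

Site C, total 558.7 mi

Total weighted distance at each candidate:
  Site A (6, 11): total = 728.5
  Site B (13, 3): total = 988.6
  Site C (12, 13): total = 558.7
  Site D (13, 6): total = 720.5
  Site E (7, 8): total = 737.7
Minimum is at Site C with total 558.7 mi.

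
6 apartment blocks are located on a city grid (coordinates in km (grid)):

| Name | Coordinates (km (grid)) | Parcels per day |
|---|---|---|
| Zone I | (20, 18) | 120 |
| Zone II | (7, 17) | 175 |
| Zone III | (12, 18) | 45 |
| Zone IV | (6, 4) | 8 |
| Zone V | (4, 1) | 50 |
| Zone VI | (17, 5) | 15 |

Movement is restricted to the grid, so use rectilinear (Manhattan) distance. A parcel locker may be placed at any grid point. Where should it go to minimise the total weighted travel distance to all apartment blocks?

(7, 17)

Manhattan distance separates: Σwᵢ(|x−xᵢ|+|y−yᵢ|) = Σwᵢ|x−xᵢ| + Σwᵢ|y−yᵢ|, so x and y are optimised independently as 1-D weighted medians.
Total weight W = 413; half = 206.5.
x-coordinate, sorted with cumulative weight:
  x=4 (Zone V, w=50) cum 50
  x=6 (Zone IV, w=8) cum 58
  x=7 (Zone II, w=175) cum 233  ← median
  x=12 (Zone III, w=45) cum 278
  x=17 (Zone VI, w=15) cum 293
  x=20 (Zone I, w=120) cum 413
⇒ x* = 7
y-coordinate, sorted with cumulative weight:
  y=1 (Zone V, w=50) cum 50
  y=4 (Zone IV, w=8) cum 58
  y=5 (Zone VI, w=15) cum 73
  y=17 (Zone II, w=175) cum 248  ← median
  y=18 (Zone I, w=120) cum 368
  y=18 (Zone III, w=45) cum 413
⇒ y* = 17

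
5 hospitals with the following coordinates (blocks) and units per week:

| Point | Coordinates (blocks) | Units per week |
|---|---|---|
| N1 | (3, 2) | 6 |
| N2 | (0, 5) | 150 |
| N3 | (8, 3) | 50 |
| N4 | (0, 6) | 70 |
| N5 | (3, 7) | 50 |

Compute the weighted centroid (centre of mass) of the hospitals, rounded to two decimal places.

(1.74, 5.16)

The minimiser of Σwᵢ‖p−pᵢ‖² is the weighted centroid p* = (Σwᵢpᵢ)/(Σwᵢ).
Σwᵢ = 326.
Σwᵢxᵢ = 6·3 + 150·0 + 50·8 + 70·0 + 50·3 = 568.
Σwᵢyᵢ = 6·2 + 150·5 + 50·3 + 70·6 + 50·7 = 1682.
x* = 568/326 = 1.74, y* = 1682/326 = 5.16.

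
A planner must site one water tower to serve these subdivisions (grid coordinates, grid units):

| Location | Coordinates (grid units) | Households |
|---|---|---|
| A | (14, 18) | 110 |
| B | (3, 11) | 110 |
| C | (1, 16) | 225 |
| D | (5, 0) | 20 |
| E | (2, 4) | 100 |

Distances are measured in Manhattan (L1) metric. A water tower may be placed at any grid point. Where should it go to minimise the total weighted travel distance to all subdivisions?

(2, 16)

Manhattan distance separates: Σwᵢ(|x−xᵢ|+|y−yᵢ|) = Σwᵢ|x−xᵢ| + Σwᵢ|y−yᵢ|, so x and y are optimised independently as 1-D weighted medians.
Total weight W = 565; half = 282.5.
x-coordinate, sorted with cumulative weight:
  x=1 (C, w=225) cum 225
  x=2 (E, w=100) cum 325  ← median
  x=3 (B, w=110) cum 435
  x=5 (D, w=20) cum 455
  x=14 (A, w=110) cum 565
⇒ x* = 2
y-coordinate, sorted with cumulative weight:
  y=0 (D, w=20) cum 20
  y=4 (E, w=100) cum 120
  y=11 (B, w=110) cum 230
  y=16 (C, w=225) cum 455  ← median
  y=18 (A, w=110) cum 565
⇒ y* = 16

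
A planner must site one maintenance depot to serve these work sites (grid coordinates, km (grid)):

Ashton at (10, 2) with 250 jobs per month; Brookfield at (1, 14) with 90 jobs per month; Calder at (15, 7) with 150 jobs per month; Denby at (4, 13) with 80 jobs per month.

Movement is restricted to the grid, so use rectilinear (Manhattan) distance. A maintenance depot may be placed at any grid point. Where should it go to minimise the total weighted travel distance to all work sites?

(10, 7)

Manhattan distance separates: Σwᵢ(|x−xᵢ|+|y−yᵢ|) = Σwᵢ|x−xᵢ| + Σwᵢ|y−yᵢ|, so x and y are optimised independently as 1-D weighted medians.
Total weight W = 570; half = 285.
x-coordinate, sorted with cumulative weight:
  x=1 (Brookfield, w=90) cum 90
  x=4 (Denby, w=80) cum 170
  x=10 (Ashton, w=250) cum 420  ← median
  x=15 (Calder, w=150) cum 570
⇒ x* = 10
y-coordinate, sorted with cumulative weight:
  y=2 (Ashton, w=250) cum 250
  y=7 (Calder, w=150) cum 400  ← median
  y=13 (Denby, w=80) cum 480
  y=14 (Brookfield, w=90) cum 570
⇒ y* = 7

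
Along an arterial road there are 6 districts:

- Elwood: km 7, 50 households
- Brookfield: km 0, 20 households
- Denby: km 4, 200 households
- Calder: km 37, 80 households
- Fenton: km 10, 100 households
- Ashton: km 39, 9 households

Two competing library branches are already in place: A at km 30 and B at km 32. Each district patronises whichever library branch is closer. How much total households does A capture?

370

The indifferent point is the midpoint (30+32)/2 = 31; districts left of it (closer to A at 30) go to A, those right go to B.
  Brookfield at 0 (w=20) → A
  Denby at 4 (w=200) → A
  Elwood at 7 (w=50) → A
  Fenton at 10 (w=100) → A
  Calder at 37 (w=80) → B
  Ashton at 39 (w=9) → B
A captures 370; B captures 89.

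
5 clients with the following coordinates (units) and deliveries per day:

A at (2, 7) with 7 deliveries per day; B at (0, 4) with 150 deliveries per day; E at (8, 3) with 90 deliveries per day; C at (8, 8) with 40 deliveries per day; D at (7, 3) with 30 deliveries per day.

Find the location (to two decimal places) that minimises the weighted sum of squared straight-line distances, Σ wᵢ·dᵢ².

(3.99, 4.19)

The minimiser of Σwᵢ‖p−pᵢ‖² is the weighted centroid p* = (Σwᵢpᵢ)/(Σwᵢ).
Σwᵢ = 317.
Σwᵢxᵢ = 7·2 + 150·0 + 90·8 + 40·8 + 30·7 = 1264.
Σwᵢyᵢ = 7·7 + 150·4 + 90·3 + 40·8 + 30·3 = 1329.
x* = 1264/317 = 3.99, y* = 1329/317 = 4.19.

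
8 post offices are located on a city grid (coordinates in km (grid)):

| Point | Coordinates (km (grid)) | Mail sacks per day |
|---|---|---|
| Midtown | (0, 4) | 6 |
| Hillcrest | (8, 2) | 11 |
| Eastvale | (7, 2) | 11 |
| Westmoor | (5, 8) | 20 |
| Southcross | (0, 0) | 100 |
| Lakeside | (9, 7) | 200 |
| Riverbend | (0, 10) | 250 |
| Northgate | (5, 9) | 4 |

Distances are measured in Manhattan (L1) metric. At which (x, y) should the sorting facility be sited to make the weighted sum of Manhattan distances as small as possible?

Manhattan distance separates: Σwᵢ(|x−xᵢ|+|y−yᵢ|) = Σwᵢ|x−xᵢ| + Σwᵢ|y−yᵢ|, so x and y are optimised independently as 1-D weighted medians.
Total weight W = 602; half = 301.
x-coordinate, sorted with cumulative weight:
  x=0 (Midtown, w=6) cum 6
  x=0 (Southcross, w=100) cum 106
  x=0 (Riverbend, w=250) cum 356  ← median
  x=5 (Westmoor, w=20) cum 376
  x=5 (Northgate, w=4) cum 380
  x=7 (Eastvale, w=11) cum 391
  x=8 (Hillcrest, w=11) cum 402
  x=9 (Lakeside, w=200) cum 602
⇒ x* = 0
y-coordinate, sorted with cumulative weight:
  y=0 (Southcross, w=100) cum 100
  y=2 (Hillcrest, w=11) cum 111
  y=2 (Eastvale, w=11) cum 122
  y=4 (Midtown, w=6) cum 128
  y=7 (Lakeside, w=200) cum 328  ← median
  y=8 (Westmoor, w=20) cum 348
  y=9 (Northgate, w=4) cum 352
  y=10 (Riverbend, w=250) cum 602
⇒ y* = 7

(0, 7)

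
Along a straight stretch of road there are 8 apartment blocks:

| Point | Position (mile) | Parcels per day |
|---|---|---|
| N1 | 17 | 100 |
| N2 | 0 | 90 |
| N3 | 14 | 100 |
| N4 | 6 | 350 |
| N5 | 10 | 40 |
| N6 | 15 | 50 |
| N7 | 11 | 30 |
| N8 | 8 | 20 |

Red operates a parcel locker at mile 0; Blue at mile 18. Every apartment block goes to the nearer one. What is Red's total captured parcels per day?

460

The indifferent point is the midpoint (0+18)/2 = 9; apartment blocks left of it (closer to Red at 0) go to Red, those right go to Blue.
  N2 at 0 (w=90) → Red
  N4 at 6 (w=350) → Red
  N8 at 8 (w=20) → Red
  N5 at 10 (w=40) → Blue
  N7 at 11 (w=30) → Blue
  N3 at 14 (w=100) → Blue
  N6 at 15 (w=50) → Blue
  N1 at 17 (w=100) → Blue
Red captures 460; Blue captures 320.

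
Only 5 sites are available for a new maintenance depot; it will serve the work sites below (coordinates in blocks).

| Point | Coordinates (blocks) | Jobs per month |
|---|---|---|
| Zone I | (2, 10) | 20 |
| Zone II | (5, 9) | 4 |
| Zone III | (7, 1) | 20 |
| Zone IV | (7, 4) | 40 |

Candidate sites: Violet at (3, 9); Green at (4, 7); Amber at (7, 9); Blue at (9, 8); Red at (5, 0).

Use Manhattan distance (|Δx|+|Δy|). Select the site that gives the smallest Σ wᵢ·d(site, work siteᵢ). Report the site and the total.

Total weighted distance at each candidate:
  Violet (3, 9): total = 648
  Green (4, 7): total = 532
  Amber (7, 9): total = 488
  Blue (9, 8): total = 620
  Red (5, 0): total = 596
Minimum is at Amber with total 488 blocks.

Amber, total 488 blocks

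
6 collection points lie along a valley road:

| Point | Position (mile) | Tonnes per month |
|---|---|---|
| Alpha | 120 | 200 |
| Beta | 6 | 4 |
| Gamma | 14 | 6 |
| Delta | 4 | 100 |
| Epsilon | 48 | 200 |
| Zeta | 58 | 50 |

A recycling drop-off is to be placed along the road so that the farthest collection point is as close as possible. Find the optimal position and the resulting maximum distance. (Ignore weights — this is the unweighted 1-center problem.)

The 1-center on a line is the midpoint of the two extreme points: leftmost at 4, rightmost at 120.
Optimal location = (4 + 120)/2 = 62; maximum distance = (120 − 4)/2 = 58.

location 62, max distance 58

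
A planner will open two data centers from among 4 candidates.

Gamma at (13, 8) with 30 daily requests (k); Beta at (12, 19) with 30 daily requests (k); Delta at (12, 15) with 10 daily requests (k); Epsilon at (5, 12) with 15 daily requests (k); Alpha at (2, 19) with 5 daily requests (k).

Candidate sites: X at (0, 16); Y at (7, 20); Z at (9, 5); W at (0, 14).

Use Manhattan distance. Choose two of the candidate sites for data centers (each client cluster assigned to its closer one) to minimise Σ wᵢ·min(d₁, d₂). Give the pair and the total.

{Y, Z}, total 670

Evaluate every pair (each demand assigned to the nearer of the two):
  {Y, Z}: total = 670
  {X, Z}: total = 950
  {Y, W}: total = 955
  {X, Y}: total = 980
  {Z, W}: total = 990
  {X, W}: total = 1280
Best pair: {Y, Z} with total 670.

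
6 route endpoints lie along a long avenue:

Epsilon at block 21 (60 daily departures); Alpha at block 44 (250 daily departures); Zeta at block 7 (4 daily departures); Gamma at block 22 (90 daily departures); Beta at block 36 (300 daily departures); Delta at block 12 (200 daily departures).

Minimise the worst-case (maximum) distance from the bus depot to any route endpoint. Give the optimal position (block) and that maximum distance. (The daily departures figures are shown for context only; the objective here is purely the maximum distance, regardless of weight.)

location 25.5, max distance 18.5

The 1-center on a line is the midpoint of the two extreme points: leftmost at 7, rightmost at 44.
Optimal location = (7 + 44)/2 = 25.5; maximum distance = (44 − 7)/2 = 18.5.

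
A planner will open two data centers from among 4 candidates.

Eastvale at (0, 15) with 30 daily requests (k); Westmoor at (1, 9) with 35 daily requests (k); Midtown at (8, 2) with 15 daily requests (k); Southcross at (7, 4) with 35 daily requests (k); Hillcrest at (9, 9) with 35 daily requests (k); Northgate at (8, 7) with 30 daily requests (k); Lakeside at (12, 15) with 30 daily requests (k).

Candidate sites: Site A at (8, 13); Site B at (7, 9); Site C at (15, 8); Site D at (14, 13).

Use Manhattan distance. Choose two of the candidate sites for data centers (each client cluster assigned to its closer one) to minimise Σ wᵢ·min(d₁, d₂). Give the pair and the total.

Evaluate every pair (each demand assigned to the nearer of the two):
  {Site A, Site B}: total = 1145
  {Site B, Site D}: total = 1175
  {Site B, Site C}: total = 1355
  {Site A, Site D}: total = 1675
  {Site A, Site C}: total = 1735
  {Site C, Site D}: total = 2225
Best pair: {Site A, Site B} with total 1145.

{Site A, Site B}, total 1145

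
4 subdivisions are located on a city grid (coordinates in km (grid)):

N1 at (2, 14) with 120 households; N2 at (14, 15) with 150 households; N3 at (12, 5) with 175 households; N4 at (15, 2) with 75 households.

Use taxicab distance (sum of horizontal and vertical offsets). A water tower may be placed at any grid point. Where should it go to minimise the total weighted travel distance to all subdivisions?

Manhattan distance separates: Σwᵢ(|x−xᵢ|+|y−yᵢ|) = Σwᵢ|x−xᵢ| + Σwᵢ|y−yᵢ|, so x and y are optimised independently as 1-D weighted medians.
Total weight W = 520; half = 260.
x-coordinate, sorted with cumulative weight:
  x=2 (N1, w=120) cum 120
  x=12 (N3, w=175) cum 295  ← median
  x=14 (N2, w=150) cum 445
  x=15 (N4, w=75) cum 520
⇒ x* = 12
y-coordinate, sorted with cumulative weight:
  y=2 (N4, w=75) cum 75
  y=5 (N3, w=175) cum 250
  y=14 (N1, w=120) cum 370  ← median
  y=15 (N2, w=150) cum 520
⇒ y* = 14

(12, 14)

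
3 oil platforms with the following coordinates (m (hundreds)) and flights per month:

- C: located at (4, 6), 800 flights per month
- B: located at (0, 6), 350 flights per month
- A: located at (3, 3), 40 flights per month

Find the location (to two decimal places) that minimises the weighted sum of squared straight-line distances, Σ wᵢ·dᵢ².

The minimiser of Σwᵢ‖p−pᵢ‖² is the weighted centroid p* = (Σwᵢpᵢ)/(Σwᵢ).
Σwᵢ = 1190.
Σwᵢxᵢ = 800·4 + 350·0 + 40·3 = 3320.
Σwᵢyᵢ = 800·6 + 350·6 + 40·3 = 7020.
x* = 3320/1190 = 2.79, y* = 7020/1190 = 5.90.

(2.79, 5.90)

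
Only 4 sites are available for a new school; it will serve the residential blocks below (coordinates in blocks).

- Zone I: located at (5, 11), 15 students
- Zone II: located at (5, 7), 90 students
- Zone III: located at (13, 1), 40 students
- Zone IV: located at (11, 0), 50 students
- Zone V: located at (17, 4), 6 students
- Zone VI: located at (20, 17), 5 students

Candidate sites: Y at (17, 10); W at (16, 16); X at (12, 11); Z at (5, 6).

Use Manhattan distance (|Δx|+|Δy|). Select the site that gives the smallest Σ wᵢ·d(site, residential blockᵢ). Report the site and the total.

Total weighted distance at each candidate:
  Y (17, 10): total = 2951
  W (16, 16): total = 3913
  X (12, 11): total = 2277
  Z (5, 6): total = 1499
Minimum is at Z with total 1499 blocks.

Z, total 1499 blocks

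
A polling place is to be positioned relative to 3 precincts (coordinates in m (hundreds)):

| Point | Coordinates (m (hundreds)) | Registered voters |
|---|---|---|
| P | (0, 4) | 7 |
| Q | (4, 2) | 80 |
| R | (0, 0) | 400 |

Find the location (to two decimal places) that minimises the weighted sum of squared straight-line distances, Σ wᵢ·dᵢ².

The minimiser of Σwᵢ‖p−pᵢ‖² is the weighted centroid p* = (Σwᵢpᵢ)/(Σwᵢ).
Σwᵢ = 487.
Σwᵢxᵢ = 7·0 + 80·4 + 400·0 = 320.
Σwᵢyᵢ = 7·4 + 80·2 + 400·0 = 188.
x* = 320/487 = 0.66, y* = 188/487 = 0.39.

(0.66, 0.39)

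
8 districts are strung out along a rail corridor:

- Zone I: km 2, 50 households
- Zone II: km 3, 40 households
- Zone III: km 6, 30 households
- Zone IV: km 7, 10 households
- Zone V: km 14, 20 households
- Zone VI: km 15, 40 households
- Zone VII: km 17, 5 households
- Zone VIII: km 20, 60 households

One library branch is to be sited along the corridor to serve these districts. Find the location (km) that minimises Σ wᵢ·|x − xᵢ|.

For a sum of weighted absolute distances on a line, the optimum is the weighted median (not the mean). Total weight W = 255; half-weight = 127.5.
Sort by position and accumulate weight:
  km 2 (Zone I, w=50) → cum 50
  km 3 (Zone II, w=40) → cum 90
  km 6 (Zone III, w=30) → cum 120
  km 7 (Zone IV, w=10) → cum 130  ≥ 127.5 → median here
  km 14 (Zone V, w=20) → cum 150
  km 15 (Zone VI, w=40) → cum 190
  km 17 (Zone VII, w=5) → cum 195
  km 20 (Zone VIII, w=60) → cum 255
Optimal location: km 7.

x = 7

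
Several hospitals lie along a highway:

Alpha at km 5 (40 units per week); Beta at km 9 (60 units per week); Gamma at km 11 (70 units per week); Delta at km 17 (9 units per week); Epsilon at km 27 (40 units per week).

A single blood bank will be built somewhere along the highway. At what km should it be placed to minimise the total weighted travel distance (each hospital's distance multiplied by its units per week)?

For a sum of weighted absolute distances on a line, the optimum is the weighted median (not the mean). Total weight W = 219; half-weight = 109.5.
Sort by position and accumulate weight:
  km 5 (Alpha, w=40) → cum 40
  km 9 (Beta, w=60) → cum 100
  km 11 (Gamma, w=70) → cum 170  ≥ 109.5 → median here
  km 17 (Delta, w=9) → cum 179
  km 27 (Epsilon, w=40) → cum 219
Optimal location: km 11.

x = 11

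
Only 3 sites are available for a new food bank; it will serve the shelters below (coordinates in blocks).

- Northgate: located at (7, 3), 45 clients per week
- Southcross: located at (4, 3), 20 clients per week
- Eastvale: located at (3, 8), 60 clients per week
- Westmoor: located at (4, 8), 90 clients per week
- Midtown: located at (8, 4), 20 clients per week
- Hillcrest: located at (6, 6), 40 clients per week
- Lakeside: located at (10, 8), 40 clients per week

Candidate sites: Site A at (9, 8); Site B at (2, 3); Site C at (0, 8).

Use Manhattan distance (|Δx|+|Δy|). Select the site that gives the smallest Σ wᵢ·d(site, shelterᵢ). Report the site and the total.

Total weighted distance at each candidate:
  Site A (9, 8): total = 1665
  Site B (2, 3): total = 2195
  Site C (0, 8): total = 2220
Minimum is at Site A with total 1665 blocks.

Site A, total 1665 blocks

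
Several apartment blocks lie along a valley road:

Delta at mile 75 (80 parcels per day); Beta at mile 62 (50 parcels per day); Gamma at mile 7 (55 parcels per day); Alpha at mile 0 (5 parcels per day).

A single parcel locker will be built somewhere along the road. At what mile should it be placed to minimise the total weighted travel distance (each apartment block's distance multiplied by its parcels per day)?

x = 62

For a sum of weighted absolute distances on a line, the optimum is the weighted median (not the mean). Total weight W = 190; half-weight = 95.
Sort by position and accumulate weight:
  mile 0 (Alpha, w=5) → cum 5
  mile 7 (Gamma, w=55) → cum 60
  mile 62 (Beta, w=50) → cum 110  ≥ 95 → median here
  mile 75 (Delta, w=80) → cum 190
Optimal location: mile 62.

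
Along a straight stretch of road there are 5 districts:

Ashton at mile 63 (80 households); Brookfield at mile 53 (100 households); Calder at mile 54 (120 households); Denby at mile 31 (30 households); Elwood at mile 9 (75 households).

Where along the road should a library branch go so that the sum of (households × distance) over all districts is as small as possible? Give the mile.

For a sum of weighted absolute distances on a line, the optimum is the weighted median (not the mean). Total weight W = 405; half-weight = 202.5.
Sort by position and accumulate weight:
  mile 9 (Elwood, w=75) → cum 75
  mile 31 (Denby, w=30) → cum 105
  mile 53 (Brookfield, w=100) → cum 205  ≥ 202.5 → median here
  mile 54 (Calder, w=120) → cum 325
  mile 63 (Ashton, w=80) → cum 405
Optimal location: mile 53.

x = 53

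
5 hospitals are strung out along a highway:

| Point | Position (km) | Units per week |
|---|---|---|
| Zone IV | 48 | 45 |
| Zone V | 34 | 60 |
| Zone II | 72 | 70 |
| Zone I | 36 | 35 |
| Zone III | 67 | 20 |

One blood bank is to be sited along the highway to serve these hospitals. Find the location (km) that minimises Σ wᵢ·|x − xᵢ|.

x = 48

For a sum of weighted absolute distances on a line, the optimum is the weighted median (not the mean). Total weight W = 230; half-weight = 115.
Sort by position and accumulate weight:
  km 34 (Zone V, w=60) → cum 60
  km 36 (Zone I, w=35) → cum 95
  km 48 (Zone IV, w=45) → cum 140  ≥ 115 → median here
  km 67 (Zone III, w=20) → cum 160
  km 72 (Zone II, w=70) → cum 230
Optimal location: km 48.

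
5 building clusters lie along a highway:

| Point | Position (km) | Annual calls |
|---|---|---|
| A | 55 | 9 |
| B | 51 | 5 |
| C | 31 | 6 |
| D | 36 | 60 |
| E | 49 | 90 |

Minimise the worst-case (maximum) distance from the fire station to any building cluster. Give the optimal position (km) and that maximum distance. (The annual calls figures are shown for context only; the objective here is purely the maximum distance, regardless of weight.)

The 1-center on a line is the midpoint of the two extreme points: leftmost at 31, rightmost at 55.
Optimal location = (31 + 55)/2 = 43; maximum distance = (55 − 31)/2 = 12.

location 43, max distance 12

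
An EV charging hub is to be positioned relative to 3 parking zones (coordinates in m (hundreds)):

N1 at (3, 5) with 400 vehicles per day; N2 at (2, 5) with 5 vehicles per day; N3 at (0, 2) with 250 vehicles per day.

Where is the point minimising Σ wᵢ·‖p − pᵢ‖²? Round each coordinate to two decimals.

(1.85, 3.85)

The minimiser of Σwᵢ‖p−pᵢ‖² is the weighted centroid p* = (Σwᵢpᵢ)/(Σwᵢ).
Σwᵢ = 655.
Σwᵢxᵢ = 400·3 + 5·2 + 250·0 = 1210.
Σwᵢyᵢ = 400·5 + 5·5 + 250·2 = 2525.
x* = 1210/655 = 1.85, y* = 2525/655 = 3.85.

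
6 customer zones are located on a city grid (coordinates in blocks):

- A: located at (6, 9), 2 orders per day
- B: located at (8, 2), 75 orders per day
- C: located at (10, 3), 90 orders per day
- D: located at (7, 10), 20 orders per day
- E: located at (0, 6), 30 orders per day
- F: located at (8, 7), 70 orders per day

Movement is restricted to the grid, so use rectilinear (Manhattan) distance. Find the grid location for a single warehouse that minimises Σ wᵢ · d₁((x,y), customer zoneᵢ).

(8, 3)

Manhattan distance separates: Σwᵢ(|x−xᵢ|+|y−yᵢ|) = Σwᵢ|x−xᵢ| + Σwᵢ|y−yᵢ|, so x and y are optimised independently as 1-D weighted medians.
Total weight W = 287; half = 143.5.
x-coordinate, sorted with cumulative weight:
  x=0 (E, w=30) cum 30
  x=6 (A, w=2) cum 32
  x=7 (D, w=20) cum 52
  x=8 (B, w=75) cum 127
  x=8 (F, w=70) cum 197  ← median
  x=10 (C, w=90) cum 287
⇒ x* = 8
y-coordinate, sorted with cumulative weight:
  y=2 (B, w=75) cum 75
  y=3 (C, w=90) cum 165  ← median
  y=6 (E, w=30) cum 195
  y=7 (F, w=70) cum 265
  y=9 (A, w=2) cum 267
  y=10 (D, w=20) cum 287
⇒ y* = 3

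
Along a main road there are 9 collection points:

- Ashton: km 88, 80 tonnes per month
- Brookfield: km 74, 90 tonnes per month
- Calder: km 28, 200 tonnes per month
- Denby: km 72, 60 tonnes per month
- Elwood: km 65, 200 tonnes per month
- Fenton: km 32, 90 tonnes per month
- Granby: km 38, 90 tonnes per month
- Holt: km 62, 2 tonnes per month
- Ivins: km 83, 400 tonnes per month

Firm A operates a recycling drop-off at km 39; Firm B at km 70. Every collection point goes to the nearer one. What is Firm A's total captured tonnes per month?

The indifferent point is the midpoint (39+70)/2 = 54.5; collection points left of it (closer to Firm A at 39) go to Firm A, those right go to Firm B.
  Calder at 28 (w=200) → Firm A
  Fenton at 32 (w=90) → Firm A
  Granby at 38 (w=90) → Firm A
  Holt at 62 (w=2) → Firm B
  Elwood at 65 (w=200) → Firm B
  Denby at 72 (w=60) → Firm B
  Brookfield at 74 (w=90) → Firm B
  Ivins at 83 (w=400) → Firm B
  Ashton at 88 (w=80) → Firm B
Firm A captures 380; Firm B captures 832.

380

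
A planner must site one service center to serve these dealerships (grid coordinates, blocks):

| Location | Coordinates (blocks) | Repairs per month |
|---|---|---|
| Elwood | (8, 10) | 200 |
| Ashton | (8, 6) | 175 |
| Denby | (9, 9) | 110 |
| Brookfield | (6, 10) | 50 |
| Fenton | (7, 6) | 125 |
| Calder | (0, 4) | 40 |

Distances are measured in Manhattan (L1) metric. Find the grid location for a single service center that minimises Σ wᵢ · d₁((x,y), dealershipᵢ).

(8, 9)

Manhattan distance separates: Σwᵢ(|x−xᵢ|+|y−yᵢ|) = Σwᵢ|x−xᵢ| + Σwᵢ|y−yᵢ|, so x and y are optimised independently as 1-D weighted medians.
Total weight W = 700; half = 350.
x-coordinate, sorted with cumulative weight:
  x=0 (Calder, w=40) cum 40
  x=6 (Brookfield, w=50) cum 90
  x=7 (Fenton, w=125) cum 215
  x=8 (Elwood, w=200) cum 415  ← median
  x=8 (Ashton, w=175) cum 590
  x=9 (Denby, w=110) cum 700
⇒ x* = 8
y-coordinate, sorted with cumulative weight:
  y=4 (Calder, w=40) cum 40
  y=6 (Ashton, w=175) cum 215
  y=6 (Fenton, w=125) cum 340
  y=9 (Denby, w=110) cum 450  ← median
  y=10 (Elwood, w=200) cum 650
  y=10 (Brookfield, w=50) cum 700
⇒ y* = 9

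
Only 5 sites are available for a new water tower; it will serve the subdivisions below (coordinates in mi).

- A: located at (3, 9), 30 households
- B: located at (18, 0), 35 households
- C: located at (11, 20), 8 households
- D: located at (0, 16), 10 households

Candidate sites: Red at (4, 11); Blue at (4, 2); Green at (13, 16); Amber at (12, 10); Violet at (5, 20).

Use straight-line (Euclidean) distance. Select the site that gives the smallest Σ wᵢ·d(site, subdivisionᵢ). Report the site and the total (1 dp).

Total weighted distance at each candidate:
  Red (4, 11): total = 845.5
  Blue (4, 2): total = 1007.2
  Green (13, 16): total = 1118.7
  Amber (12, 10): total = 894.4
  Violet (5, 20): total = 1282.3
Minimum is at Red with total 845.5 mi.

Red, total 845.5 mi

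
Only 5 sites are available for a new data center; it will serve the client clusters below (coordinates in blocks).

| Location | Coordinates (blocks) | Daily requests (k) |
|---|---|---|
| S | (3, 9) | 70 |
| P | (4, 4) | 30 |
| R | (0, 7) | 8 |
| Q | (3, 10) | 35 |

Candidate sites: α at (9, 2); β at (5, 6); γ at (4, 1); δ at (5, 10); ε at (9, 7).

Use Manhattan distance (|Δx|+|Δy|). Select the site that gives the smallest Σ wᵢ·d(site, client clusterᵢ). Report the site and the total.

Total weighted distance at each candidate:
  α (9, 2): total = 1722
  β (5, 6): total = 698
  γ (4, 1): total = 1150
  δ (5, 10): total = 554
  ε (9, 7): total = 1187
Minimum is at δ with total 554 blocks.

δ, total 554 blocks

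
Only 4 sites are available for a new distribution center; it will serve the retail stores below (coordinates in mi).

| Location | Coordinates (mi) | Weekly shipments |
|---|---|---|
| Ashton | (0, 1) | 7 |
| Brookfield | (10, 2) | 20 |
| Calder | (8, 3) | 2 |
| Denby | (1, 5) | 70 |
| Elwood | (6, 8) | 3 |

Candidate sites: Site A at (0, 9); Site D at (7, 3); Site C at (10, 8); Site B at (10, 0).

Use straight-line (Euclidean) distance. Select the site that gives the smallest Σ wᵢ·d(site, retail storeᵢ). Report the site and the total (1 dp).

Total weighted distance at each candidate:
  Site A (0, 9): total = 627.0
  Site D (7, 3): total = 574.2
  Site C (10, 8): total = 892.3
  Site B (10, 0): total = 865.1
Minimum is at Site D with total 574.2 mi.

Site D, total 574.2 mi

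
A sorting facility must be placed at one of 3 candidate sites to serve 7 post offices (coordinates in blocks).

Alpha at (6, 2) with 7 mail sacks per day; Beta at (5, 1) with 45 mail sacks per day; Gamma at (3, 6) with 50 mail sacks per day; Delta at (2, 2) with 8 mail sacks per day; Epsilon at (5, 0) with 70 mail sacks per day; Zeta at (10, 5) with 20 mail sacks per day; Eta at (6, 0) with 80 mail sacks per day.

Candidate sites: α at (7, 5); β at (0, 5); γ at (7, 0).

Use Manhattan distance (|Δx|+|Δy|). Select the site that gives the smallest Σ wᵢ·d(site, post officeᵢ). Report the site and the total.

γ, total 1092 blocks

Total weighted distance at each candidate:
  α (7, 5): total = 1642
  β (0, 5): total = 2488
  γ (7, 0): total = 1092
Minimum is at γ with total 1092 blocks.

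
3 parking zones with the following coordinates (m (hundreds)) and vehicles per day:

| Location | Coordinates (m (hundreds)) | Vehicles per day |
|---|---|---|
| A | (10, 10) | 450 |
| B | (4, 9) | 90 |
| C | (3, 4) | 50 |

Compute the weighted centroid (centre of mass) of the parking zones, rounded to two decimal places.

(8.49, 9.34)

The minimiser of Σwᵢ‖p−pᵢ‖² is the weighted centroid p* = (Σwᵢpᵢ)/(Σwᵢ).
Σwᵢ = 590.
Σwᵢxᵢ = 450·10 + 90·4 + 50·3 = 5010.
Σwᵢyᵢ = 450·10 + 90·9 + 50·4 = 5510.
x* = 5010/590 = 8.49, y* = 5510/590 = 9.34.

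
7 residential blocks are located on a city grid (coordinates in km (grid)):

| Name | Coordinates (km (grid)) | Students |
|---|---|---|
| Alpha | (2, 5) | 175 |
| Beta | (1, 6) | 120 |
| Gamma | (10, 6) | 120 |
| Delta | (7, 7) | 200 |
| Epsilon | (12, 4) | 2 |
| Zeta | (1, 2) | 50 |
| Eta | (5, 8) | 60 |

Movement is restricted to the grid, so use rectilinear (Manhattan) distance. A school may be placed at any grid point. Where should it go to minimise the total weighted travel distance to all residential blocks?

(5, 6)

Manhattan distance separates: Σwᵢ(|x−xᵢ|+|y−yᵢ|) = Σwᵢ|x−xᵢ| + Σwᵢ|y−yᵢ|, so x and y are optimised independently as 1-D weighted medians.
Total weight W = 727; half = 363.5.
x-coordinate, sorted with cumulative weight:
  x=1 (Beta, w=120) cum 120
  x=1 (Zeta, w=50) cum 170
  x=2 (Alpha, w=175) cum 345
  x=5 (Eta, w=60) cum 405  ← median
  x=7 (Delta, w=200) cum 605
  x=10 (Gamma, w=120) cum 725
  x=12 (Epsilon, w=2) cum 727
⇒ x* = 5
y-coordinate, sorted with cumulative weight:
  y=2 (Zeta, w=50) cum 50
  y=4 (Epsilon, w=2) cum 52
  y=5 (Alpha, w=175) cum 227
  y=6 (Beta, w=120) cum 347
  y=6 (Gamma, w=120) cum 467  ← median
  y=7 (Delta, w=200) cum 667
  y=8 (Eta, w=60) cum 727
⇒ y* = 6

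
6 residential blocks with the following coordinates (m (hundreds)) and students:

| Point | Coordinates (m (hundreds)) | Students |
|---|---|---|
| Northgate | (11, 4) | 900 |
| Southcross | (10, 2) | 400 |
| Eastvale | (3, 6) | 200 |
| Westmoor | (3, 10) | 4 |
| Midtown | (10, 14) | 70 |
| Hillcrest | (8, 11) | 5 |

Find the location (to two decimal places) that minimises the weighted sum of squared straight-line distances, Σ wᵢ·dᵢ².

The minimiser of Σwᵢ‖p−pᵢ‖² is the weighted centroid p* = (Σwᵢpᵢ)/(Σwᵢ).
Σwᵢ = 1579.
Σwᵢxᵢ = 900·11 + 400·10 + 200·3 + 4·3 + 70·10 + 5·8 = 15252.
Σwᵢyᵢ = 900·4 + 400·2 + 200·6 + 4·10 + 70·14 + 5·11 = 6675.
x* = 15252/1579 = 9.66, y* = 6675/1579 = 4.23.

(9.66, 4.23)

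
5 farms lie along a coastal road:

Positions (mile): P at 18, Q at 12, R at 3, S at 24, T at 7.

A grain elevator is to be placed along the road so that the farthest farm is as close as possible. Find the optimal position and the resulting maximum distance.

The 1-center on a line is the midpoint of the two extreme points: leftmost at 3, rightmost at 24.
Optimal location = (3 + 24)/2 = 13.5; maximum distance = (24 − 3)/2 = 10.5.

location 13.5, max distance 10.5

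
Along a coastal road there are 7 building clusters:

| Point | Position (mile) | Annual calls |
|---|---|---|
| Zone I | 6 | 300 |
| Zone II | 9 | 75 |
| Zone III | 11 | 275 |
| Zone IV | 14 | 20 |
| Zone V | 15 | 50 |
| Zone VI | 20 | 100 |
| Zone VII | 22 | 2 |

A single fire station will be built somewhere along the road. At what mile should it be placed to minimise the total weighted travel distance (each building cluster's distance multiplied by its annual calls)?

For a sum of weighted absolute distances on a line, the optimum is the weighted median (not the mean). Total weight W = 822; half-weight = 411.
Sort by position and accumulate weight:
  mile 6 (Zone I, w=300) → cum 300
  mile 9 (Zone II, w=75) → cum 375
  mile 11 (Zone III, w=275) → cum 650  ≥ 411 → median here
  mile 14 (Zone IV, w=20) → cum 670
  mile 15 (Zone V, w=50) → cum 720
  mile 20 (Zone VI, w=100) → cum 820
  mile 22 (Zone VII, w=2) → cum 822
Optimal location: mile 11.

x = 11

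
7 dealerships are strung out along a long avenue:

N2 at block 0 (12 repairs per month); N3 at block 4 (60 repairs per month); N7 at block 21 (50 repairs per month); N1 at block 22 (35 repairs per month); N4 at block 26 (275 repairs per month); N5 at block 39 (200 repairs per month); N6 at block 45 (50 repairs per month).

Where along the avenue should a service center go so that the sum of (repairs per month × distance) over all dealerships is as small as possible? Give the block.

x = 26

For a sum of weighted absolute distances on a line, the optimum is the weighted median (not the mean). Total weight W = 682; half-weight = 341.
Sort by position and accumulate weight:
  block 0 (N2, w=12) → cum 12
  block 4 (N3, w=60) → cum 72
  block 21 (N7, w=50) → cum 122
  block 22 (N1, w=35) → cum 157
  block 26 (N4, w=275) → cum 432  ≥ 341 → median here
  block 39 (N5, w=200) → cum 632
  block 45 (N6, w=50) → cum 682
Optimal location: block 26.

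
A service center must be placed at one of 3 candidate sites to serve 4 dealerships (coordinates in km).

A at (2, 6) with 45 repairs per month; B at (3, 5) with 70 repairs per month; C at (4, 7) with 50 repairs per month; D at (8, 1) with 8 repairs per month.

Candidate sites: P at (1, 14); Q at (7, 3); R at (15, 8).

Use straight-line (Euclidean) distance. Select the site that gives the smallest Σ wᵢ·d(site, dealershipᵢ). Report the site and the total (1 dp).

Q, total 843.3 km

Total weighted distance at each candidate:
  P (1, 14): total = 1507.1
  Q (7, 3): total = 843.3
  R (15, 8): total = 2089.2
Minimum is at Q with total 843.3 km.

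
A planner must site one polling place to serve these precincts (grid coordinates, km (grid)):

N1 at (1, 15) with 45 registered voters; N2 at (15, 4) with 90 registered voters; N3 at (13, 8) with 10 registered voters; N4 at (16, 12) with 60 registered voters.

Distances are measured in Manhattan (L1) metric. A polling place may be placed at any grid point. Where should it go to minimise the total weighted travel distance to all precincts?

Manhattan distance separates: Σwᵢ(|x−xᵢ|+|y−yᵢ|) = Σwᵢ|x−xᵢ| + Σwᵢ|y−yᵢ|, so x and y are optimised independently as 1-D weighted medians.
Total weight W = 205; half = 102.5.
x-coordinate, sorted with cumulative weight:
  x=1 (N1, w=45) cum 45
  x=13 (N3, w=10) cum 55
  x=15 (N2, w=90) cum 145  ← median
  x=16 (N4, w=60) cum 205
⇒ x* = 15
y-coordinate, sorted with cumulative weight:
  y=4 (N2, w=90) cum 90
  y=8 (N3, w=10) cum 100
  y=12 (N4, w=60) cum 160  ← median
  y=15 (N1, w=45) cum 205
⇒ y* = 12

(15, 12)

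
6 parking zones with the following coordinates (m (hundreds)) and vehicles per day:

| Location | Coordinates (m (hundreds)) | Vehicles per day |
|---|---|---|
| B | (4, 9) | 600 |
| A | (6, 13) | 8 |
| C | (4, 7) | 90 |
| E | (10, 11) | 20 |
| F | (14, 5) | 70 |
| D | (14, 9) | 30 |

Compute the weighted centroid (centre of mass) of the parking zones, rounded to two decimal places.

(5.39, 8.53)

The minimiser of Σwᵢ‖p−pᵢ‖² is the weighted centroid p* = (Σwᵢpᵢ)/(Σwᵢ).
Σwᵢ = 818.
Σwᵢxᵢ = 600·4 + 8·6 + 90·4 + 20·10 + 70·14 + 30·14 = 4408.
Σwᵢyᵢ = 600·9 + 8·13 + 90·7 + 20·11 + 70·5 + 30·9 = 6974.
x* = 4408/818 = 5.39, y* = 6974/818 = 8.53.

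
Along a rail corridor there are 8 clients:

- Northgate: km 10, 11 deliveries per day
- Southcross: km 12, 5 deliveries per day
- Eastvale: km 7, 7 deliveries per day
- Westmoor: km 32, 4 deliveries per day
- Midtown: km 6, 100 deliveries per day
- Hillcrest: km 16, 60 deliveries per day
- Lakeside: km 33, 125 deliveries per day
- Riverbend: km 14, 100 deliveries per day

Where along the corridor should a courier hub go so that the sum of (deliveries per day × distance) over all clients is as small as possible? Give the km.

For a sum of weighted absolute distances on a line, the optimum is the weighted median (not the mean). Total weight W = 412; half-weight = 206.
Sort by position and accumulate weight:
  km 6 (Midtown, w=100) → cum 100
  km 7 (Eastvale, w=7) → cum 107
  km 10 (Northgate, w=11) → cum 118
  km 12 (Southcross, w=5) → cum 123
  km 14 (Riverbend, w=100) → cum 223  ≥ 206 → median here
  km 16 (Hillcrest, w=60) → cum 283
  km 32 (Westmoor, w=4) → cum 287
  km 33 (Lakeside, w=125) → cum 412
Optimal location: km 14.

x = 14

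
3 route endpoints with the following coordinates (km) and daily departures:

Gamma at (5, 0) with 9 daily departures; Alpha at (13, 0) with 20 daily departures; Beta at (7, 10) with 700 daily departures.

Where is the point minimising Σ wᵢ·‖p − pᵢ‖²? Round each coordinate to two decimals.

The minimiser of Σwᵢ‖p−pᵢ‖² is the weighted centroid p* = (Σwᵢpᵢ)/(Σwᵢ).
Σwᵢ = 729.
Σwᵢxᵢ = 9·5 + 20·13 + 700·7 = 5205.
Σwᵢyᵢ = 9·0 + 20·0 + 700·10 = 7000.
x* = 5205/729 = 7.14, y* = 7000/729 = 9.60.

(7.14, 9.60)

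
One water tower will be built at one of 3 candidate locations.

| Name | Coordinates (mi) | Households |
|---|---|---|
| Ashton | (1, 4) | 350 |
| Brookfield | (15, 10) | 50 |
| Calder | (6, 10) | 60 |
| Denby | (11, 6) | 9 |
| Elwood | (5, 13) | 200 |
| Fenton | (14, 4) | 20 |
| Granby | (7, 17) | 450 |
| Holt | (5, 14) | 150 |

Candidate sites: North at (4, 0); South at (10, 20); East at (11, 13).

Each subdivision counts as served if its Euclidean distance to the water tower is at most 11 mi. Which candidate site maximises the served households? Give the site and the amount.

East, covering 939

Coverage radius r = 11 mi; a point is covered iff (Δx)²+(Δy)² ≤ 11² = 121.
  North (4, 0): covers {Ashton, Calder, Denby, Fenton} → 439
  South (10, 20): covers {Calder, Elwood, Granby, Holt} → 860
  East (11, 13): covers {Brookfield, Calder, Denby, Elwood, Fenton, Granby, Holt} → 939
Maximum coverage at East: 939 households.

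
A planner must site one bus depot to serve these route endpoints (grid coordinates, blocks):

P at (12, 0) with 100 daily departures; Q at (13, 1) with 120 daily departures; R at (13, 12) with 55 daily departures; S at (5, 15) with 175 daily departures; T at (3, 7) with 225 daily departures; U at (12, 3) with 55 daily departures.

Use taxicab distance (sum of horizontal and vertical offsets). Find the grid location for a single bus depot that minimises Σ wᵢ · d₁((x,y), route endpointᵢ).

(5, 7)

Manhattan distance separates: Σwᵢ(|x−xᵢ|+|y−yᵢ|) = Σwᵢ|x−xᵢ| + Σwᵢ|y−yᵢ|, so x and y are optimised independently as 1-D weighted medians.
Total weight W = 730; half = 365.
x-coordinate, sorted with cumulative weight:
  x=3 (T, w=225) cum 225
  x=5 (S, w=175) cum 400  ← median
  x=12 (P, w=100) cum 500
  x=12 (U, w=55) cum 555
  x=13 (Q, w=120) cum 675
  x=13 (R, w=55) cum 730
⇒ x* = 5
y-coordinate, sorted with cumulative weight:
  y=0 (P, w=100) cum 100
  y=1 (Q, w=120) cum 220
  y=3 (U, w=55) cum 275
  y=7 (T, w=225) cum 500  ← median
  y=12 (R, w=55) cum 555
  y=15 (S, w=175) cum 730
⇒ y* = 7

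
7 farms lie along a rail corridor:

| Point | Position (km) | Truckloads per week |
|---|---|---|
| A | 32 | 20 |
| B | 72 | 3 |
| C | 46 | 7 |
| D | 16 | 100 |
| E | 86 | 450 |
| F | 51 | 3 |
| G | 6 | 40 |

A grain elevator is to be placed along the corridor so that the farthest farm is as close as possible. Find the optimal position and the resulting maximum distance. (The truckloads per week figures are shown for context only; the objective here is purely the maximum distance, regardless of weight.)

The 1-center on a line is the midpoint of the two extreme points: leftmost at 6, rightmost at 86.
Optimal location = (6 + 86)/2 = 46; maximum distance = (86 − 6)/2 = 40.

location 46, max distance 40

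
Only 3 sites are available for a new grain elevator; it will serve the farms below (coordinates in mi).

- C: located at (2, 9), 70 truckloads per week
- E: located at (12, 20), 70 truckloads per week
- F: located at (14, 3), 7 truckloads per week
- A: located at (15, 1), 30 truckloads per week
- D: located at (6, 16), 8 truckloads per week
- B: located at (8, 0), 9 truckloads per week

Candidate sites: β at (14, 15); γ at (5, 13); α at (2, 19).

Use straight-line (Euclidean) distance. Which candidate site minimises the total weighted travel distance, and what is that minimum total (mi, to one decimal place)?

Total weighted distance at each candidate:
  β (14, 15): total = 2031.1
  γ (5, 13): total = 1751.1
  α (2, 19): total = 2428.9
Minimum is at γ with total 1751.1 mi.

γ, total 1751.1 mi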